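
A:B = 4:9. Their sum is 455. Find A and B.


Let A = 4k, B = 9k.
4k + 9k = 455
13k = 455 → k = 455/13 = 35
A = 4×35 = 140, B = 9×35 = 315
= A = 140, B = 315

A = 140, B = 315


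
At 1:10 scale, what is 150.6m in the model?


Model size = real / scale
= 150.6 / 10
= 15.0600 m

15.0600 m


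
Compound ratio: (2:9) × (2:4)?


Compound ratio = (2×2) : (9×4)
= 4:36
GCD = 4
= 1:9

1:9


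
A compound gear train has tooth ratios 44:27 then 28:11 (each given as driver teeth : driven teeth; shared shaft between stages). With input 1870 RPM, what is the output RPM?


Stage 1: RPM_B = RPM_A × t_A/t_B = 1870 × 44/27 = 82280/27 ≈ 3047.41
B and C share a shaft → RPM_C = RPM_B
Stage 2: RPM_D = RPM_C × t_C/t_D = RPM_A × (t_A×t_C)/(t_B×t_D)
Overall ratio = (44×28)/(27×11) = 1232/297
RPM_D = 1870 × 1232/297 = 2303840/297
≈ 7757.04 RPM

7757.04 RPM


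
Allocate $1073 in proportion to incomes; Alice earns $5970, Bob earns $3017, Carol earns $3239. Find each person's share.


Total income = 5970 + 3017 + 3239 = $12226
Alice: $1073 × 5970/12226 = $523.95
Bob: $1073 × 3017/12226 = $264.78
Carol: $1073 × 3239/12226 = $284.27
= Alice: $523.95, Bob: $264.78, Carol: $284.27

Alice: $523.95, Bob: $264.78, Carol: $284.27


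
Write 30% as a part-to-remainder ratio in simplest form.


30% means 30 parts out of 100; remainder = 70
Part : remainder = 30:70
GCD = 10
= 3:7

3:7


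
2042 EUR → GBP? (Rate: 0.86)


Amount × rate = 2042 × 0.86
= 1756.12 GBP

1756.12 GBP


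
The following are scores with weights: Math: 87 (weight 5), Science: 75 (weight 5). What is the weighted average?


Numerator = 87×5 + 75×5
= 435 + 375
= 810
Total weight = 10
Weighted avg = 810/10
= 81.00

81.00


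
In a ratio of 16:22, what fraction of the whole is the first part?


Total parts = 16 + 22 = 38
First part: 16/38 = 8/19
= 8/19

8/19


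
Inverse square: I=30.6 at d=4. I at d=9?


I₁d₁² = I₂d₂²
I₂ = I₁ × (d₁/d₂)²
= 30.6 × (4/9)²
= 30.6 × 16/81
= 489.6/81
≈ 6.0444

6.0444


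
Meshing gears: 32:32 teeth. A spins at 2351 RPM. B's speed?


Gear ratio = 32:32 = 1:1
RPM_B = RPM_A × (teeth_A / teeth_B)
= 2351 × (32/32)
= 2351.0 RPM

2351.0 RPM


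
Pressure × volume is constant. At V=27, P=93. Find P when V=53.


Inverse proportion: x × y = constant
k = 27 × 93 = 2511
y₂ = k / 53 = 2511 / 53
= 47.38

47.38


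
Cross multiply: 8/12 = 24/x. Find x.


Cross multiply: 8 × x = 12 × 24
8x = 288
x = 288 / 8
= 36.00

36.00


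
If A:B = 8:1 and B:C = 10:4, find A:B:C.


Match B: multiply A:B by 10 → 80:10
Multiply B:C by 1 → 10:4
Combined: 80:10:4
GCD = 2
= 40:5:2

40:5:2


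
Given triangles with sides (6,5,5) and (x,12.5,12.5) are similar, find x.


Scale factor = 12.5/5 = 2.5
Missing side = 6 × 2.5
= 15.0

15.0


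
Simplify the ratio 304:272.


GCD(304, 272) = 16
304/16 : 272/16
= 19:17

19:17


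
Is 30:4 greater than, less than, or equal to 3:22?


30/4 = 7.5000
3/22 = 0.1364
7.5000 > 0.1364, so 30:4 is greater
= greater than

greater than


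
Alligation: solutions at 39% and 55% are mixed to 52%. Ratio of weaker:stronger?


Let x parts of 39% mix with y parts of 55%.
39x + 55y = 52(x + y)
39x + 55y = 52x + 52y
x(39 - 52) = y(52 - 55)
x/y = (55 - 52)/(52 - 39) = 3/13
Simplify: 3:13
= 3:13

3:13


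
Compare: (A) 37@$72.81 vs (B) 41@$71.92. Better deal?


Deal A: $72.81/37 = $1.9678/unit
Deal B: $71.92/41 = $1.7541/unit
B is cheaper per unit
= Deal B

Deal B


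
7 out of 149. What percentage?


Percentage = (part / whole) × 100
= (7 / 149) × 100
≈ 4.70%

4.70%


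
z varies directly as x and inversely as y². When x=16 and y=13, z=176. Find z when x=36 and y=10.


z = k·x/y²
Solve for k using the known point: k = z·y²/x = 176×169/16 = 29744/16 = 1859.0000
Now evaluate at x=36, y=10:
z = k × 36 / 100 = (29744 × 36) / (16 × 100) = 1070784/1600
= 669.2400

669.2400


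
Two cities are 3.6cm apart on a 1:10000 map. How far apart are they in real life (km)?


Real distance = map distance × scale
= 3.6cm × 10000
= 36000 cm = 360.0 m
= 0.360 km

0.360 km


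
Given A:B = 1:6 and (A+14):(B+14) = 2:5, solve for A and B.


Let A = 1k, B = 6k.
(1k + 14) / (6k + 14) = 2/5
Cross-multiply: 5(1k + 14) = 2(6k + 14)
5k + 70 = 12k + 28
5k - 12k = 28 - 70
-7k = -42
k = -42/-7 = 6
A = 1×6 = 6, B = 6×6 = 36
= A = 6, B = 36

A = 6, B = 36


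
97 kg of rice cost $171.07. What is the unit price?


Unit rate = total / quantity
= 171.07 / 97
= $1.76 per unit

$1.76 per unit


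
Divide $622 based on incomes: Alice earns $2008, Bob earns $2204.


Total income = 2008 + 2204 = $4212
Alice: $622 × 2008/4212 = $296.53
Bob: $622 × 2204/4212 = $325.47
= Alice: $296.53, Bob: $325.47

Alice: $296.53, Bob: $325.47


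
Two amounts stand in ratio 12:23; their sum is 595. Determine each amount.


Let A = 12k, B = 23k.
12k + 23k = 595
35k = 595 → k = 595/35 = 17
A = 12×17 = 204, B = 23×17 = 391
= A = 204, B = 391

A = 204, B = 391


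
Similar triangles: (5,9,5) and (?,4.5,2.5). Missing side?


Scale factor = 4.5/9 = 0.5
Missing side = 5 × 0.5
= 2.5

2.5


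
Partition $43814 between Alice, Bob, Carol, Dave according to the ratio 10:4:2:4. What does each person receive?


Total parts = 10 + 4 + 2 + 4 = 20
Alice: 43814 × 10/20 = 21907.00
Bob: 43814 × 4/20 = 8762.80
Carol: 43814 × 2/20 = 4381.40
Dave: 43814 × 4/20 = 8762.80
= Alice: $21907.00, Bob: $8762.80, Carol: $4381.40, Dave: $8762.80

Alice: $21907.00, Bob: $8762.80, Carol: $4381.40, Dave: $8762.80


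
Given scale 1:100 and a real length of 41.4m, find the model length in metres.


Model size = real / scale
= 41.4 / 100
= 0.4140 m

0.4140 m


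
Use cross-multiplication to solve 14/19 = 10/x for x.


Cross multiply: 14 × x = 19 × 10
14x = 190
x = 190 / 14
= 13.57

13.57


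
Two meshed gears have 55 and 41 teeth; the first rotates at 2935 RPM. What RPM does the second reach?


Gear ratio = 55:41 = 55:41
RPM_B = RPM_A × (teeth_A / teeth_B)
= 2935 × (55/41)
= 3937.2 RPM

3937.2 RPM


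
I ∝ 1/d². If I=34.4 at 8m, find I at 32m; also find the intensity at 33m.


I₁d₁² = I₂d₂²
I at 32m = 34.4 × (8/32)² = 34.4 × 64/1024 = 2201.6/1024 = 2.1500
I at 33m = 34.4 × (8/33)² = 34.4 × 64/1089 = 2201.6/1089 ≈ 2.0217
= 2.1500 and 2.0217

2.1500 and 2.0217


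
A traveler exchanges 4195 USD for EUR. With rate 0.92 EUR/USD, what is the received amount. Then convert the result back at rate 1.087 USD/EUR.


Amount × rate = 4195 × 0.92 = 3859.40 EUR
Round-trip: 3859.40 × 1.087 = 4195.17 USD
= 3859.40 EUR, then 4195.17 USD

3859.40 EUR, then 4195.17 USD


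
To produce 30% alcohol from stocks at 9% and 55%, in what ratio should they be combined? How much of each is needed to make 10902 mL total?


Let x parts of 9% mix with y parts of 55%.
9x + 55y = 30(x + y)
9x + 55y = 30x + 30y
x(9 - 30) = y(30 - 55)
x/y = (55 - 30)/(30 - 9) = 25/21
Simplify: 25:21
Total parts = 46; one part = 10902/46 = 237.00 mL
9% solution: 25×237.00 = 5925.00 mL
55% solution: 21×237.00 = 4977.00 mL
= ratio 25:21; 5925.00 mL and 4977.00 mL

ratio 25:21; 5925.00 mL and 4977.00 mL


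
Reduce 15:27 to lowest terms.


GCD(15, 27) = 3
15/3 : 27/3
= 5:9

5:9


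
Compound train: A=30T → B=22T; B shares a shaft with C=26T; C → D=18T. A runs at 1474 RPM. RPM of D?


Stage 1: RPM_B = RPM_A × t_A/t_B = 1474 × 30/22 = 44220/22 = 2010.00
B and C share a shaft → RPM_C = RPM_B
Stage 2: RPM_D = RPM_C × t_C/t_D = RPM_A × (t_A×t_C)/(t_B×t_D)
Overall ratio = (30×26)/(22×18) = 780/396
RPM_D = 1474 × 780/396 = 1149720/396
≈ 2903.33 RPM

2903.33 RPM


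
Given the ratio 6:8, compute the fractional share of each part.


Total parts = 6 + 8 = 14
First part: 6/14 = 3/7
Second part: 8/14 = 4/7
= 3/7 and 4/7

3/7 and 4/7


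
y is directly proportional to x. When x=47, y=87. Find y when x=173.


Direct proportion: y/x = constant
k = 87/47 ≈ 1.8511
y₂ = k × 173 = 87 × 173 / 47 = 15051/47
≈ 320.23

320.23


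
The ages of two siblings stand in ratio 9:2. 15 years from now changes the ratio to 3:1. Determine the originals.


Let A = 9k, B = 2k.
(9k + 15) / (2k + 15) = 3/1
Cross-multiply: 1(9k + 15) = 3(2k + 15)
9k + 15 = 6k + 45
9k - 6k = 45 - 15
3k = 30
k = 30/3 = 10
A = 9×10 = 90, B = 2×10 = 20
= A = 90, B = 20

A = 90, B = 20


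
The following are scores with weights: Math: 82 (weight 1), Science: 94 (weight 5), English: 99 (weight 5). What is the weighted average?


Numerator = 82×1 + 94×5 + 99×5
= 82 + 470 + 495
= 1047
Total weight = 11
Weighted avg = 1047/11
= 95.18

95.18


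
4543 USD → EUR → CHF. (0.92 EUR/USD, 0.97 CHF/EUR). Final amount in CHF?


Step 1: 4543 USD × 0.92 = 4179.56 EUR
Step 2: 4179.56 EUR × 0.97 = 4054.17 CHF
Implied rate USD→CHF = 0.92 × 0.97 = 0.8924
= 4054.17 CHF

4054.17 CHF


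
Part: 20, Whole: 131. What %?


Percentage = (part / whole) × 100
= (20 / 131) × 100
≈ 15.27%

15.27%


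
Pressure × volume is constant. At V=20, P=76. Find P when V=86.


Inverse proportion: x × y = constant
k = 20 × 76 = 1520
y₂ = k / 86 = 1520 / 86
= 17.67

17.67


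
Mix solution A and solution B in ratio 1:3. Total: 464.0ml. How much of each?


Total parts = 1 + 3 = 4
solution A: 464.0 × 1/4 = 116.0ml
solution B: 464.0 × 3/4 = 348.0ml
= 116.0ml and 348.0ml

116.0ml and 348.0ml


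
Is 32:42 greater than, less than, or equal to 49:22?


32/42 = 0.7619
49/22 = 2.2273
0.7619 < 2.2273, so 32:42 is less
= less than

less than


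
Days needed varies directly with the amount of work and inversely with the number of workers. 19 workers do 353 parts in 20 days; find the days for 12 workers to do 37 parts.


Days ∝ work / workers, so d₂ = d₁ × (m₁/m₂) × (w₂/w₁)
Workers factor (inverse): 19/12 ≈ 1.5833
Work factor (direct): 37/353 ≈ 0.1048
d₂ = 20 × 19/12 × 37/353 = (20 × 19 × 37) / (12 × 353) = 14060/4236
≈ 3.32 days

3.32 days


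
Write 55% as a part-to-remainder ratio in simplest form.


55% means 55 parts out of 100; remainder = 45
Part : remainder = 55:45
GCD = 5
= 11:9

11:9


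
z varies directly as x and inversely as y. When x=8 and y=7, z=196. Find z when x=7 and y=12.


z = k·x/y
Solve for k using the known point: k = z·y/x = 196×7/8 = 1372/8 = 171.5000
Now evaluate at x=7, y=12:
z = k × 7 / 12 = (1372 × 7) / (8 × 12) = 9604/96
≈ 100.0417

100.0417


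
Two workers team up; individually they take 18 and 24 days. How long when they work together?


Rate of A = 1/18 per day
Rate of B = 1/24 per day
Combined rate = 1/18 + 1/24 = 42/432 ≈ 0.0972 per day
Days = 1 / combined rate = 432/42
≈ 10.29 days

10.29 days


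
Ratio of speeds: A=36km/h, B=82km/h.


Ratio = 36:82
GCD = 2
Simplified = 18:41
Time ratio (same distance) = 41:18
Speed ratio = 18:41

18:41


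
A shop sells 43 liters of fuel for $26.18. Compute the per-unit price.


Unit rate = total / quantity
= 26.18 / 43
= $0.61 per unit

$0.61 per unit


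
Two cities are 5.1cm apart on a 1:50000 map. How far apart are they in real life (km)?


Real distance = map distance × scale
= 5.1cm × 50000
= 255000 cm = 2550.0 m
= 2.550 km

2.550 km


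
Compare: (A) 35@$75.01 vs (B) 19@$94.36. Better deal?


Deal A: $75.01/35 = $2.1431/unit
Deal B: $94.36/19 = $4.9663/unit
A is cheaper per unit
= Deal A

Deal A


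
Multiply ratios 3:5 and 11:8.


Compound ratio = (3×11) : (5×8)
= 33:40
GCD = 1
= 33:40

33:40


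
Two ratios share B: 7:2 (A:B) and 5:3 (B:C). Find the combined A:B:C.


Match B: multiply A:B by 5 → 35:10
Multiply B:C by 2 → 10:6
Combined: 35:10:6
GCD = 1
= 35:10:6

35:10:6


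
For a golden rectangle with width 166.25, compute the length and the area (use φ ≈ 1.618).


φ = (1 + √5) / 2 ≈ 1.618
Length = width × φ = 166.25 × 1.618 = 268.9925
≈ 268.99
Area = width × length = 166.25 × 268.9925 = 44720.003125 ≈ 44720.00
= Length: 268.99, Area: 44720.00

Length: 268.99, Area: 44720.00


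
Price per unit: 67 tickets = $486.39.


Unit rate = total / quantity
= 486.39 / 67
= $7.26 per unit

$7.26 per unit


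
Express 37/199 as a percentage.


Percentage = (part / whole) × 100
= (37 / 199) × 100
≈ 18.59%

18.59%


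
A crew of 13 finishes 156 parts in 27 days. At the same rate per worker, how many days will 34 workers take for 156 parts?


Days ∝ work / workers, so d₂ = d₁ × (m₁/m₂) × (w₂/w₁)
Workers factor (inverse): 13/34 ≈ 0.3824
Work factor (direct): 156/156 = 1.0000
d₂ = 27 × 13/34 × 156/156 = (27 × 13 × 156) / (34 × 156) = 54756/5304
≈ 10.32 days

10.32 days


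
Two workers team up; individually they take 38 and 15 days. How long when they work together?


Rate of A = 1/38 per day
Rate of B = 1/15 per day
Combined rate = 1/38 + 1/15 = 53/570 ≈ 0.0930 per day
Days = 1 / combined rate = 570/53
≈ 10.75 days

10.75 days


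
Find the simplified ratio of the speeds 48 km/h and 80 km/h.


Ratio = 48:80
GCD = 16
Simplified = 3:5
Time ratio (same distance) = 5:3
Speed ratio = 3:5

3:5


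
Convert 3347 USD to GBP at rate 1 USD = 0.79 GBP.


Amount × rate = 3347 × 0.79
= 2644.13 GBP

2644.13 GBP


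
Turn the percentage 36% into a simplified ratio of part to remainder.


36% means 36 parts out of 100; remainder = 64
Part : remainder = 36:64
GCD = 4
= 9:16

9:16


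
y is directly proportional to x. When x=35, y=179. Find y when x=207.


Direct proportion: y/x = constant
k = 179/35 ≈ 5.1143
y₂ = k × 207 = 179 × 207 / 35 = 37053/35
≈ 1058.66

1058.66


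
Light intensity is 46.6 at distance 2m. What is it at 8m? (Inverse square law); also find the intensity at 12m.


I₁d₁² = I₂d₂²
I at 8m = 46.6 × (2/8)² = 46.6 × 4/64 = 186.4/64 = 2.9125
I at 12m = 46.6 × (2/12)² = 46.6 × 4/144 = 186.4/144 ≈ 1.2944
= 2.9125 and 1.2944

2.9125 and 1.2944


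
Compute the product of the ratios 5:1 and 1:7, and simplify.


Compound ratio = (5×1) : (1×7)
= 5:7
GCD = 1
= 5:7

5:7


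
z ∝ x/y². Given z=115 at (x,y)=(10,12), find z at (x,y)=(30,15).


z = k·x/y²
Solve for k using the known point: k = z·y²/x = 115×144/10 = 16560/10 = 1656.0000
Now evaluate at x=30, y=15:
z = k × 30 / 225 = (16560 × 30) / (10 × 225) = 496800/2250
= 220.8000

220.8000


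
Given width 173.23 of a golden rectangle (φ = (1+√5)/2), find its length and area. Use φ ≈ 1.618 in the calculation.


φ = (1 + √5) / 2 ≈ 1.618
Length = width × φ = 173.23 × 1.618 = 280.28614
≈ 280.29
Area = width × length = 173.23 × 280.28614 = 48553.9680322 ≈ 48553.97
= Length: 280.29, Area: 48553.97

Length: 280.29, Area: 48553.97


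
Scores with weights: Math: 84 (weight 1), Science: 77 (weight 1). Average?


Numerator = 84×1 + 77×1
= 84 + 77
= 161
Total weight = 2
Weighted avg = 161/2
= 80.50

80.50


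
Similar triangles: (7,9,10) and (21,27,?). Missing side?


Scale factor = 21/7 = 3
Missing side = 10 × 3
= 30.0

30.0


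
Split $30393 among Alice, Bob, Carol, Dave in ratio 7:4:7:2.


Total parts = 7 + 4 + 7 + 2 = 20
Alice: 30393 × 7/20 = 10637.55
Bob: 30393 × 4/20 = 6078.60
Carol: 30393 × 7/20 = 10637.55
Dave: 30393 × 2/20 = 3039.30
= Alice: $10637.55, Bob: $6078.60, Carol: $10637.55, Dave: $3039.30

Alice: $10637.55, Bob: $6078.60, Carol: $10637.55, Dave: $3039.30


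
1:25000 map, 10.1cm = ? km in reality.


Real distance = map distance × scale
= 10.1cm × 25000
= 252500 cm = 2525.0 m
= 2.525 km

2.525 km


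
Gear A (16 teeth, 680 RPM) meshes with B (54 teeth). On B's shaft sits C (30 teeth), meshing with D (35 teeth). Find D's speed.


Stage 1: RPM_B = RPM_A × t_A/t_B = 680 × 16/54 = 10880/54 ≈ 201.48
B and C share a shaft → RPM_C = RPM_B
Stage 2: RPM_D = RPM_C × t_C/t_D = RPM_A × (t_A×t_C)/(t_B×t_D)
Overall ratio = (16×30)/(54×35) = 480/1890
RPM_D = 680 × 480/1890 = 326400/1890
≈ 172.70 RPM

172.70 RPM


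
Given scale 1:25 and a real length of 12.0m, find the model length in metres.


Model size = real / scale
= 12.0 / 25
= 0.4800 m

0.4800 m


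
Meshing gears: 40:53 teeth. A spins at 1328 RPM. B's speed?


Gear ratio = 40:53 = 40:53
RPM_B = RPM_A × (teeth_A / teeth_B)
= 1328 × (40/53)
= 1002.3 RPM

1002.3 RPM


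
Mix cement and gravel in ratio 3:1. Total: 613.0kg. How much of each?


Total parts = 3 + 1 = 4
cement: 613.0 × 3/4 = 459.8kg
gravel: 613.0 × 1/4 = 153.3kg
= 459.8kg and 153.3kg

459.8kg and 153.3kg


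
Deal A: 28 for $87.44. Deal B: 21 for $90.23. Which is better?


Deal A: $87.44/28 = $3.1229/unit
Deal B: $90.23/21 = $4.2967/unit
A is cheaper per unit
= Deal A

Deal A


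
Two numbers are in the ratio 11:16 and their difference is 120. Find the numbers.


Let A = 11k, B = 16k.
16k - 11k = 120
5k = 120 → k = 120/5 = 24
A = 11×24 = 264, B = 16×24 = 384
= A = 264, B = 384

A = 264, B = 384


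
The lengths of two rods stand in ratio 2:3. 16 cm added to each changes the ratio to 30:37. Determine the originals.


Let A = 2k, B = 3k.
(2k + 16) / (3k + 16) = 30/37
Cross-multiply: 37(2k + 16) = 30(3k + 16)
74k + 592 = 90k + 480
74k - 90k = 480 - 592
-16k = -112
k = -112/-16 = 7
A = 2×7 = 14, B = 3×7 = 21
= A = 14, B = 21

A = 14, B = 21


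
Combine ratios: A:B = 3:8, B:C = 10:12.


Match B: multiply A:B by 10 → 30:80
Multiply B:C by 8 → 80:96
Combined: 30:80:96
GCD = 2
= 15:40:48

15:40:48


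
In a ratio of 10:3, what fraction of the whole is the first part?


Total parts = 10 + 3 = 13
First part: 10/13 = 10/13
= 10/13

10/13


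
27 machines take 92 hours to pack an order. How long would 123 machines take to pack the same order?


Inverse proportion: x × y = constant
k = 27 × 92 = 2484
y₂ = k / 123 = 2484 / 123
= 20.20

20.20


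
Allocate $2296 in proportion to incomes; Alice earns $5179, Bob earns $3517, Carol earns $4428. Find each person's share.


Total income = 5179 + 3517 + 4428 = $13124
Alice: $2296 × 5179/13124 = $906.05
Bob: $2296 × 3517/13124 = $615.29
Carol: $2296 × 4428/13124 = $774.66
= Alice: $906.05, Bob: $615.29, Carol: $774.66

Alice: $906.05, Bob: $615.29, Carol: $774.66


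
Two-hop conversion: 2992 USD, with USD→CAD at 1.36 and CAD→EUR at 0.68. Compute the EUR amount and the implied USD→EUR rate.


Step 1: 2992 USD × 1.36 = 4069.12 CAD
Step 2: 4069.12 CAD × 0.68 = 2767.00 EUR
Implied rate USD→EUR = 1.36 × 0.68 = 0.9248
= 2767.00 EUR; implied rate 0.9248 EUR/USD

2767.00 EUR; implied rate 0.9248 EUR/USD


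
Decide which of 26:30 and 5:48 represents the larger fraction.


26/30 = 0.8667
5/48 = 0.1042
0.8667 > 0.1042, so 26:30 is greater
= 26:30

26:30


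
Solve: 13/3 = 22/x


Cross multiply: 13 × x = 3 × 22
13x = 66
x = 66 / 13
= 5.08

5.08


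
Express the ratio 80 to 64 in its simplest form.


GCD(80, 64) = 16
80/16 : 64/16
= 5:4

5:4


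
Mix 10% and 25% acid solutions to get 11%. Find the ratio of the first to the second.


Let x parts of 10% mix with y parts of 25%.
10x + 25y = 11(x + y)
10x + 25y = 11x + 11y
x(10 - 11) = y(11 - 25)
x/y = (25 - 11)/(11 - 10) = 14/1
Simplify: 14:1
= 14:1

14:1


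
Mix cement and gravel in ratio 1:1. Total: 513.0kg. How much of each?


Total parts = 1 + 1 = 2
cement: 513.0 × 1/2 = 256.5kg
gravel: 513.0 × 1/2 = 256.5kg
= 256.5kg and 256.5kg

256.5kg and 256.5kg


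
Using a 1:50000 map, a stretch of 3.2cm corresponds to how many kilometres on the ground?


Real distance = map distance × scale
= 3.2cm × 50000
= 160000 cm = 1600.0 m
= 1.600 km

1.600 km


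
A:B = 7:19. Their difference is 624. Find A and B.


Let A = 7k, B = 19k.
19k - 7k = 624
12k = 624 → k = 624/12 = 52
A = 7×52 = 364, B = 19×52 = 988
= A = 364, B = 988

A = 364, B = 988


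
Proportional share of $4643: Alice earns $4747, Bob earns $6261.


Total income = 4747 + 6261 = $11008
Alice: $4643 × 4747/11008 = $2002.21
Bob: $4643 × 6261/11008 = $2640.79
= Alice: $2002.21, Bob: $2640.79

Alice: $2002.21, Bob: $2640.79


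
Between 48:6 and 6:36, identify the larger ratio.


48/6 = 8.0000
6/36 = 0.1667
8.0000 > 0.1667, so 48:6 is greater
= 48:6

48:6


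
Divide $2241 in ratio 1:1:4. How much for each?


Total parts = 1 + 1 + 4 = 6
Part 1: 2241 × 1/6 = 373.50
Part 2: 2241 × 1/6 = 373.50
Part 3: 2241 × 4/6 = 1494.00
= Part 1: $373.50, Part 2: $373.50, Part 3: $1494.00

Part 1: $373.50, Part 2: $373.50, Part 3: $1494.00


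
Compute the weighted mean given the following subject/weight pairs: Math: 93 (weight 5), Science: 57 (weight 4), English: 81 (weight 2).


Numerator = 93×5 + 57×4 + 81×2
= 465 + 228 + 162
= 855
Total weight = 11
Weighted avg = 855/11
= 77.73

77.73


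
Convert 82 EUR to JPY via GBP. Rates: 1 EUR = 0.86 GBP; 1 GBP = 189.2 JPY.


Step 1: 82 EUR × 0.86 = 70.52 GBP
Step 2: 70.52 GBP × 189.2 = 13342.38 JPY
Implied rate EUR→JPY = 0.86 × 189.2 = 162.7120
= 13342.38 JPY

13342.38 JPY


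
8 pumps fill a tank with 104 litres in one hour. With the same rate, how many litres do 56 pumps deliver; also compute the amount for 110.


Direct proportion: y/x = constant
k = 104/8 = 13.0000
y at x=56: k × 56 = 104 × 56 / 8 = 5824/8 = 728.00
y at x=110: k × 110 = 104 × 110 / 8 = 11440/8 = 1430.00
= 728.00 and 1430.00

728.00 and 1430.00


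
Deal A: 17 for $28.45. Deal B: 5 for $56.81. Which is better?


Deal A: $28.45/17 = $1.6735/unit
Deal B: $56.81/5 = $11.3620/unit
A is cheaper per unit
= Deal A

Deal A


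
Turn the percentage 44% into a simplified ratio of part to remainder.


44% means 44 parts out of 100; remainder = 56
Part : remainder = 44:56
GCD = 4
= 11:14

11:14


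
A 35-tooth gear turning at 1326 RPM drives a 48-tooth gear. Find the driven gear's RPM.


Gear ratio = 35:48 = 35:48
RPM_B = RPM_A × (teeth_A / teeth_B)
= 1326 × (35/48)
= 966.9 RPM

966.9 RPM


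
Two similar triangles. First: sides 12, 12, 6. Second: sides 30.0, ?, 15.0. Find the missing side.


Scale factor = 30.0/12 = 2.5
Missing side = 12 × 2.5
= 30.0

30.0


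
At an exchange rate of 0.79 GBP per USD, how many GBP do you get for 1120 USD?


Amount × rate = 1120 × 0.79
= 884.80 GBP

884.80 GBP


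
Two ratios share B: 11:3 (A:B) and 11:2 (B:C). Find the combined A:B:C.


Match B: multiply A:B by 11 → 121:33
Multiply B:C by 3 → 33:6
Combined: 121:33:6
GCD = 1
= 121:33:6

121:33:6


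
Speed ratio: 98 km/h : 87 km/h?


Ratio = 98:87
GCD = 1
Simplified = 98:87
Time ratio (same distance) = 87:98
Speed ratio = 98:87

98:87


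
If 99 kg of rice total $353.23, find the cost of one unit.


Unit rate = total / quantity
= 353.23 / 99
= $3.57 per unit

$3.57 per unit


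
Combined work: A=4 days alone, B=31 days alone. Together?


Rate of A = 1/4 per day
Rate of B = 1/31 per day
Combined rate = 1/4 + 1/31 = 35/124 ≈ 0.2823 per day
Days = 1 / combined rate = 124/35
≈ 3.54 days

3.54 days


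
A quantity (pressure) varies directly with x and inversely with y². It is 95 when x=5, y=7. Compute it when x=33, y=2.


z = k·x/y²
Solve for k using the known point: k = z·y²/x = 95×49/5 = 4655/5 = 931.0000
Now evaluate at x=33, y=2:
z = k × 33 / 4 = (4655 × 33) / (5 × 4) = 153615/20
= 7680.7500

7680.7500


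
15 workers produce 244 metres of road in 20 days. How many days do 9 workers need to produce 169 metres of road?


Days ∝ work / workers, so d₂ = d₁ × (m₁/m₂) × (w₂/w₁)
Workers factor (inverse): 15/9 ≈ 1.6667
Work factor (direct): 169/244 ≈ 0.6926
d₂ = 20 × 15/9 × 169/244 = (20 × 15 × 169) / (9 × 244) = 50700/2196
≈ 23.09 days

23.09 days


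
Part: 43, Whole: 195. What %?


Percentage = (part / whole) × 100
= (43 / 195) × 100
≈ 22.05%

22.05%


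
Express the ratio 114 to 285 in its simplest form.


GCD(114, 285) = 57
114/57 : 285/57
= 2:5

2:5


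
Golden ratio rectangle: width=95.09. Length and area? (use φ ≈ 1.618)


φ = (1 + √5) / 2 ≈ 1.618
Length = width × φ = 95.09 × 1.618 = 153.85562
≈ 153.86
Area = width × length = 95.09 × 153.85562 = 14630.1309058 ≈ 14630.13
= Length: 153.86, Area: 14630.13

Length: 153.86, Area: 14630.13


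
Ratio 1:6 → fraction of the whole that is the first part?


Total parts = 1 + 6 = 7
First part: 1/7 = 1/7
= 1/7

1/7


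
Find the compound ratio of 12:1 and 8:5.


Compound ratio = (12×8) : (1×5)
= 96:5
GCD = 1
= 96:5

96:5


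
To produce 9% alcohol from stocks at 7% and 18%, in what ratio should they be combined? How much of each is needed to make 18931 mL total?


Let x parts of 7% mix with y parts of 18%.
7x + 18y = 9(x + y)
7x + 18y = 9x + 9y
x(7 - 9) = y(9 - 18)
x/y = (18 - 9)/(9 - 7) = 9/2
Simplify: 9:2
Total parts = 11; one part = 18931/11 = 1721.00 mL
7% solution: 9×1721.00 = 15489.00 mL
18% solution: 2×1721.00 = 3442.00 mL
= ratio 9:2; 15489.00 mL and 3442.00 mL

ratio 9:2; 15489.00 mL and 3442.00 mL


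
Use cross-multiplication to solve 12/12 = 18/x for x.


Cross multiply: 12 × x = 12 × 18
12x = 216
x = 216 / 12
= 18.00

18.00


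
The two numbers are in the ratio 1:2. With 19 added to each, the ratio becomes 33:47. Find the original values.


Let A = 1k, B = 2k.
(1k + 19) / (2k + 19) = 33/47
Cross-multiply: 47(1k + 19) = 33(2k + 19)
47k + 893 = 66k + 627
47k - 66k = 627 - 893
-19k = -266
k = -266/-19 = 14
A = 1×14 = 14, B = 2×14 = 28
= A = 14, B = 28

A = 14, B = 28


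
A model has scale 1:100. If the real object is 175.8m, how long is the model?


Model size = real / scale
= 175.8 / 100
= 1.7580 m

1.7580 m


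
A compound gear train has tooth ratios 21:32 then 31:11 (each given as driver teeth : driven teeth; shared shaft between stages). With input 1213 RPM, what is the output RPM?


Stage 1: RPM_B = RPM_A × t_A/t_B = 1213 × 21/32 = 25473/32 ≈ 796.03
B and C share a shaft → RPM_C = RPM_B
Stage 2: RPM_D = RPM_C × t_C/t_D = RPM_A × (t_A×t_C)/(t_B×t_D)
Overall ratio = (21×31)/(32×11) = 651/352
RPM_D = 1213 × 651/352 = 789663/352
≈ 2243.36 RPM

2243.36 RPM


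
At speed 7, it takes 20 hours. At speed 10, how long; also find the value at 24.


Inverse proportion: x × y = constant
k = 7 × 20 = 140
At x=10: k/10 = 14.00
At x=24: k/24 = 5.83
= 14.00 and 5.83

14.00 and 5.83


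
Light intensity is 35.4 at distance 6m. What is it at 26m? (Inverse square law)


I₁d₁² = I₂d₂²
I₂ = I₁ × (d₁/d₂)²
= 35.4 × (6/26)²
= 35.4 × 36/676
= 1274.4/676
≈ 1.8852

1.8852


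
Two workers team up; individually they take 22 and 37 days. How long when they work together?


Rate of A = 1/22 per day
Rate of B = 1/37 per day
Combined rate = 1/22 + 1/37 = 59/814 ≈ 0.0725 per day
Days = 1 / combined rate = 814/59
≈ 13.80 days

13.80 days


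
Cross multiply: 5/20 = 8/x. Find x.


Cross multiply: 5 × x = 20 × 8
5x = 160
x = 160 / 5
= 32.00

32.00


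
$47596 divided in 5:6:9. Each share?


Total parts = 5 + 6 + 9 = 20
Part 1: 47596 × 5/20 = 11899.00
Part 2: 47596 × 6/20 = 14278.80
Part 3: 47596 × 9/20 = 21418.20
= Part 1: $11899.00, Part 2: $14278.80, Part 3: $21418.20

Part 1: $11899.00, Part 2: $14278.80, Part 3: $21418.20


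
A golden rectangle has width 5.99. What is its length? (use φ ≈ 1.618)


φ = (1 + √5) / 2 ≈ 1.618
Length = width × φ = 5.99 × 1.618 = 9.69182
≈ 9.69

9.69


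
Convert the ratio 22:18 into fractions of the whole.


Total parts = 22 + 18 = 40
First part: 22/40 = 11/20
Second part: 18/40 = 9/20
= 11/20 and 9/20

11/20 and 9/20


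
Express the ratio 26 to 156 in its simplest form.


GCD(26, 156) = 26
26/26 : 156/26
= 1:6

1:6


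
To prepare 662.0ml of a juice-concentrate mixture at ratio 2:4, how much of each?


Total parts = 2 + 4 = 6
juice: 662.0 × 2/6 = 220.7ml
concentrate: 662.0 × 4/6 = 441.3ml
= 220.7ml and 441.3ml

220.7ml and 441.3ml


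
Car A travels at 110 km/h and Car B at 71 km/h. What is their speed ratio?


Ratio = 110:71
GCD = 1
Simplified = 110:71
Time ratio (same distance) = 71:110
Speed ratio = 110:71

110:71


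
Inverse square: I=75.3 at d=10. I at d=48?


I₁d₁² = I₂d₂²
I₂ = I₁ × (d₁/d₂)²
= 75.3 × (10/48)²
= 75.3 × 100/2304
= 7530/2304
≈ 3.2682

3.2682


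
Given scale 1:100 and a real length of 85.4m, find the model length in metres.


Model size = real / scale
= 85.4 / 100
= 0.8540 m

0.8540 m


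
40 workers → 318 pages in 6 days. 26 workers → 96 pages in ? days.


Days ∝ work / workers, so d₂ = d₁ × (m₁/m₂) × (w₂/w₁)
Workers factor (inverse): 40/26 ≈ 1.5385
Work factor (direct): 96/318 ≈ 0.3019
d₂ = 6 × 40/26 × 96/318 = (6 × 40 × 96) / (26 × 318) = 23040/8268
≈ 2.79 days

2.79 days


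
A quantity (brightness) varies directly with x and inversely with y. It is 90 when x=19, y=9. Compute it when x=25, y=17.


z = k·x/y
Solve for k using the known point: k = z·y/x = 90×9/19 = 810/19 ≈ 42.6316
Now evaluate at x=25, y=17:
z = k × 25 / 17 = (810 × 25) / (19 × 17) = 20250/323
≈ 62.6935

62.6935


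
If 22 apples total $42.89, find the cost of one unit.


Unit rate = total / quantity
= 42.89 / 22
= $1.95 per unit

$1.95 per unit


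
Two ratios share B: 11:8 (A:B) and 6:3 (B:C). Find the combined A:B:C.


Match B: multiply A:B by 6 → 66:48
Multiply B:C by 8 → 48:24
Combined: 66:48:24
GCD = 6
= 11:8:4

11:8:4


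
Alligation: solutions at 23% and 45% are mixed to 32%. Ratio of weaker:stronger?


Let x parts of 23% mix with y parts of 45%.
23x + 45y = 32(x + y)
23x + 45y = 32x + 32y
x(23 - 32) = y(32 - 45)
x/y = (45 - 32)/(32 - 23) = 13/9
Simplify: 13:9
= 13:9

13:9


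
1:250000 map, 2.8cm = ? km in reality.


Real distance = map distance × scale
= 2.8cm × 250000
= 700000 cm = 7000.0 m
= 7.000 km

7.000 km


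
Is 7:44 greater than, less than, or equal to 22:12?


7/44 = 0.1591
22/12 = 1.8333
0.1591 < 1.8333, so 7:44 is less
= less than

less than


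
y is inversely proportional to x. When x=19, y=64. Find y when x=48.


Inverse proportion: x × y = constant
k = 19 × 64 = 1216
y₂ = k / 48 = 1216 / 48
= 25.33

25.33


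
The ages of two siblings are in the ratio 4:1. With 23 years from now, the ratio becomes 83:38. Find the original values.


Let A = 4k, B = 1k.
(4k + 23) / (1k + 23) = 83/38
Cross-multiply: 38(4k + 23) = 83(1k + 23)
152k + 874 = 83k + 1909
152k - 83k = 1909 - 874
69k = 1035
k = 1035/69 = 15
A = 4×15 = 60, B = 1×15 = 15
= A = 60, B = 15

A = 60, B = 15


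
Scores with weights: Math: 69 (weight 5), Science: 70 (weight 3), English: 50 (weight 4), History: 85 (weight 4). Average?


Numerator = 69×5 + 70×3 + 50×4 + 85×4
= 345 + 210 + 200 + 340
= 1095
Total weight = 16
Weighted avg = 1095/16
= 68.44

68.44


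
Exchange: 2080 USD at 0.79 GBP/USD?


Amount × rate = 2080 × 0.79
= 1643.20 GBP

1643.20 GBP


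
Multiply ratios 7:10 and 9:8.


Compound ratio = (7×9) : (10×8)
= 63:80
GCD = 1
= 63:80

63:80


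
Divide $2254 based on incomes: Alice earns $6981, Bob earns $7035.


Total income = 6981 + 7035 = $14016
Alice: $2254 × 6981/14016 = $1122.66
Bob: $2254 × 7035/14016 = $1131.34
= Alice: $1122.66, Bob: $1131.34

Alice: $1122.66, Bob: $1131.34


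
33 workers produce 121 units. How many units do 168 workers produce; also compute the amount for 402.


Direct proportion: y/x = constant
k = 121/33 ≈ 3.6667
y at x=168: k × 168 = 121 × 168 / 33 = 20328/33 = 616.00
y at x=402: k × 402 = 121 × 402 / 33 = 48642/33 = 1474.00
= 616.00 and 1474.00

616.00 and 1474.00


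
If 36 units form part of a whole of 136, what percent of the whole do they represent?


Percentage = (part / whole) × 100
= (36 / 136) × 100
≈ 26.47%

26.47%


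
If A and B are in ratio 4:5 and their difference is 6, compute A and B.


Let A = 4k, B = 5k.
5k - 4k = 6
1k = 6 → k = 6/1 = 6
A = 4×6 = 24, B = 5×6 = 30
= A = 24, B = 30

A = 24, B = 30


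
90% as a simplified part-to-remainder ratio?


90% means 90 parts out of 100; remainder = 10
Part : remainder = 90:10
GCD = 10
= 9:1

9:1


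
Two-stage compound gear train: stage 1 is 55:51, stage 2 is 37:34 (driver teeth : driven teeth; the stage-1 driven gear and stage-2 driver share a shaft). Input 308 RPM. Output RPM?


Stage 1: RPM_B = RPM_A × t_A/t_B = 308 × 55/51 = 16940/51 ≈ 332.16
B and C share a shaft → RPM_C = RPM_B
Stage 2: RPM_D = RPM_C × t_C/t_D = RPM_A × (t_A×t_C)/(t_B×t_D)
Overall ratio = (55×37)/(51×34) = 2035/1734
RPM_D = 308 × 2035/1734 = 626780/1734
≈ 361.46 RPM

361.46 RPM


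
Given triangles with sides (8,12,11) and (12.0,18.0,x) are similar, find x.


Scale factor = 12.0/8 = 1.5
Missing side = 11 × 1.5
= 16.5

16.5


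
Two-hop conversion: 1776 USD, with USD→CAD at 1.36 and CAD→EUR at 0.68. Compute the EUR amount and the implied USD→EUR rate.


Step 1: 1776 USD × 1.36 = 2415.36 CAD
Step 2: 2415.36 CAD × 0.68 = 1642.44 EUR
Implied rate USD→EUR = 1.36 × 0.68 = 0.9248
= 1642.44 EUR; implied rate 0.9248 EUR/USD

1642.44 EUR; implied rate 0.9248 EUR/USD


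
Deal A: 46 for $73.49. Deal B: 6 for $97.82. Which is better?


Deal A: $73.49/46 = $1.5976/unit
Deal B: $97.82/6 = $16.3033/unit
A is cheaper per unit
= Deal A

Deal A


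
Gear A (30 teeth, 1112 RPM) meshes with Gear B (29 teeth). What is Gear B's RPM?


Gear ratio = 30:29 = 30:29
RPM_B = RPM_A × (teeth_A / teeth_B)
= 1112 × (30/29)
= 1150.3 RPM

1150.3 RPM


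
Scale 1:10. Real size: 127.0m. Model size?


Model size = real / scale
= 127.0 / 10
= 12.7000 m

12.7000 m


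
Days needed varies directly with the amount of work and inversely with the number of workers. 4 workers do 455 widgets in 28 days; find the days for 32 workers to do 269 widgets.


Days ∝ work / workers, so d₂ = d₁ × (m₁/m₂) × (w₂/w₁)
Workers factor (inverse): 4/32 = 0.1250
Work factor (direct): 269/455 ≈ 0.5912
d₂ = 28 × 4/32 × 269/455 = (28 × 4 × 269) / (32 × 455) = 30128/14560
≈ 2.07 days

2.07 days


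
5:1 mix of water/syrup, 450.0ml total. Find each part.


Total parts = 5 + 1 = 6
water: 450.0 × 5/6 = 375.0ml
syrup: 450.0 × 1/6 = 75.0ml
= 375.0ml and 75.0ml

375.0ml and 75.0ml


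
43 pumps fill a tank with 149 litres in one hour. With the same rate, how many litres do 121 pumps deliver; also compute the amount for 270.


Direct proportion: y/x = constant
k = 149/43 ≈ 3.4651
y at x=121: k × 121 = 149 × 121 / 43 = 18029/43 ≈ 419.28
y at x=270: k × 270 = 149 × 270 / 43 = 40230/43 ≈ 935.58
= 419.28 and 935.58

419.28 and 935.58


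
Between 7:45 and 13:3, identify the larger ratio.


7/45 = 0.1556
13/3 = 4.3333
0.1556 < 4.3333, so 7:45 is less
= 13:3

13:3


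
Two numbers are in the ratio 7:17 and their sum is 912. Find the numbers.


Let A = 7k, B = 17k.
7k + 17k = 912
24k = 912 → k = 912/24 = 38
A = 7×38 = 266, B = 17×38 = 646
= A = 266, B = 646

A = 266, B = 646


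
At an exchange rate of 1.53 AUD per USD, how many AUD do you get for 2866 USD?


Amount × rate = 2866 × 1.53
= 4384.98 AUD

4384.98 AUD


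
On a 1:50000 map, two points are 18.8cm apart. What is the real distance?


Real distance = map distance × scale
= 18.8cm × 50000
= 940000 cm = 9400.0 m
= 9.400 km

9.400 km


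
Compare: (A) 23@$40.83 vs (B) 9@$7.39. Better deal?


Deal A: $40.83/23 = $1.7752/unit
Deal B: $7.39/9 = $0.8211/unit
B is cheaper per unit
= Deal B

Deal B


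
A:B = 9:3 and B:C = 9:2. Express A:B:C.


Match B: multiply A:B by 9 → 81:27
Multiply B:C by 3 → 27:6
Combined: 81:27:6
GCD = 3
= 27:9:2

27:9:2


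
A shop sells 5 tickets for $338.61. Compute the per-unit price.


Unit rate = total / quantity
= 338.61 / 5
= $67.72 per unit

$67.72 per unit


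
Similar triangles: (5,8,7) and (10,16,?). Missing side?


Scale factor = 10/5 = 2
Missing side = 7 × 2
= 14.0

14.0


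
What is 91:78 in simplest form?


GCD(91, 78) = 13
91/13 : 78/13
= 7:6

7:6


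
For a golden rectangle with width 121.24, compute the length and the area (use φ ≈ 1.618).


φ = (1 + √5) / 2 ≈ 1.618
Length = width × φ = 121.24 × 1.618 = 196.16632
≈ 196.17
Area = width × length = 121.24 × 196.16632 = 23783.2046368 ≈ 23783.20
= Length: 196.17, Area: 23783.20

Length: 196.17, Area: 23783.20


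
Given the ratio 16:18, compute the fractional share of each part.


Total parts = 16 + 18 = 34
First part: 16/34 = 8/17
Second part: 18/34 = 9/17
= 8/17 and 9/17

8/17 and 9/17


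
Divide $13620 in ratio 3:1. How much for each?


Total parts = 3 + 1 = 4
Part 1: 13620 × 3/4 = 10215.00
Part 2: 13620 × 1/4 = 3405.00
= Part 1: $10215.00, Part 2: $3405.00

Part 1: $10215.00, Part 2: $3405.00


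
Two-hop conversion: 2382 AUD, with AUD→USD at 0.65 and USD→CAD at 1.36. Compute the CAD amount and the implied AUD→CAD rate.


Step 1: 2382 AUD × 0.65 = 1548.30 USD
Step 2: 1548.30 USD × 1.36 = 2105.69 CAD
Implied rate AUD→CAD = 0.65 × 1.36 = 0.8840
= 2105.69 CAD; implied rate 0.8840 CAD/AUD

2105.69 CAD; implied rate 0.8840 CAD/AUD


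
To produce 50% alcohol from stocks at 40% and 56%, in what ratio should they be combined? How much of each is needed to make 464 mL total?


Let x parts of 40% mix with y parts of 56%.
40x + 56y = 50(x + y)
40x + 56y = 50x + 50y
x(40 - 50) = y(50 - 56)
x/y = (56 - 50)/(50 - 40) = 6/10
Simplify: 3:5
Total parts = 8; one part = 464/8 = 58.00 mL
40% solution: 3×58.00 = 174.00 mL
56% solution: 5×58.00 = 290.00 mL
= ratio 3:5; 174.00 mL and 290.00 mL

ratio 3:5; 174.00 mL and 290.00 mL


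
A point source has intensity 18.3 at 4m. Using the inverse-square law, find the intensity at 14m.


I₁d₁² = I₂d₂²
I₂ = I₁ × (d₁/d₂)²
= 18.3 × (4/14)²
= 18.3 × 16/196
= 292.8/196
≈ 1.4939

1.4939


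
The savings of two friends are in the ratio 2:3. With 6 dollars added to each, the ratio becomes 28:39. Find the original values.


Let A = 2k, B = 3k.
(2k + 6) / (3k + 6) = 28/39
Cross-multiply: 39(2k + 6) = 28(3k + 6)
78k + 234 = 84k + 168
78k - 84k = 168 - 234
-6k = -66
k = -66/-6 = 11
A = 2×11 = 22, B = 3×11 = 33
= A = 22, B = 33

A = 22, B = 33


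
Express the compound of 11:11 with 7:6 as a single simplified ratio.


Compound ratio = (11×7) : (11×6)
= 77:66
GCD = 11
= 7:6

7:6


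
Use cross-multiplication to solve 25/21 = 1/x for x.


Cross multiply: 25 × x = 21 × 1
25x = 21
x = 21 / 25
= 0.84

0.84


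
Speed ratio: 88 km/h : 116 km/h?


Ratio = 88:116
GCD = 4
Simplified = 22:29
Time ratio (same distance) = 29:22
Speed ratio = 22:29

22:29


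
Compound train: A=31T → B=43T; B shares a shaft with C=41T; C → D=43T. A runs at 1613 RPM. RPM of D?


Stage 1: RPM_B = RPM_A × t_A/t_B = 1613 × 31/43 = 50003/43 ≈ 1162.86
B and C share a shaft → RPM_C = RPM_B
Stage 2: RPM_D = RPM_C × t_C/t_D = RPM_A × (t_A×t_C)/(t_B×t_D)
Overall ratio = (31×41)/(43×43) = 1271/1849
RPM_D = 1613 × 1271/1849 = 2050123/1849
≈ 1108.77 RPM

1108.77 RPM


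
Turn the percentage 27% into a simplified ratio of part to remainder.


27% means 27 parts out of 100; remainder = 73
Part : remainder = 27:73
GCD = 1
= 27:73

27:73


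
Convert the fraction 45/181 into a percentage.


Percentage = (part / whole) × 100
= (45 / 181) × 100
≈ 24.86%

24.86%


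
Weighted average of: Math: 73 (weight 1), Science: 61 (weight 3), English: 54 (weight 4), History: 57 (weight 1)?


Numerator = 73×1 + 61×3 + 54×4 + 57×1
= 73 + 183 + 216 + 57
= 529
Total weight = 9
Weighted avg = 529/9
= 58.78

58.78
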